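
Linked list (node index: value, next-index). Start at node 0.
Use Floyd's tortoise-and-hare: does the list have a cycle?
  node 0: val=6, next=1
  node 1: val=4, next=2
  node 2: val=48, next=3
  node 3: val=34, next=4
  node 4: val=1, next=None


Floyd's tortoise (slow, +1) and hare (fast, +2):
  init: slow=0, fast=0
  step 1: slow=1, fast=2
  step 2: slow=2, fast=4
  step 3: fast -> None, no cycle

Cycle: no


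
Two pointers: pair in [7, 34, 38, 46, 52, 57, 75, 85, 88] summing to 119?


lo=0(7)+hi=8(88)=95
lo=1(34)+hi=8(88)=122
lo=1(34)+hi=7(85)=119

Yes: 34+85=119


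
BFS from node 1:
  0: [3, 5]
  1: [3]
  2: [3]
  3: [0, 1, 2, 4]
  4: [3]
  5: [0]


Visit 1, enqueue [3]
Visit 3, enqueue [0, 2, 4]
Visit 0, enqueue [5]
Visit 2, enqueue []
Visit 4, enqueue []
Visit 5, enqueue []

BFS order: [1, 3, 0, 2, 4, 5]


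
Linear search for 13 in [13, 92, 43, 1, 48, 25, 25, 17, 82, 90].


i=0: 13==13 found!

Found at 0, 1 comps


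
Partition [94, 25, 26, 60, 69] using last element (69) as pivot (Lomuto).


Pivot: 69
  25 <= 69: swap -> [25, 94, 26, 60, 69]
  26 <= 69: swap -> [25, 26, 94, 60, 69]
  60 <= 69: swap -> [25, 26, 60, 94, 69]
Place pivot at 3: [25, 26, 60, 69, 94]

Partitioned: [25, 26, 60, 69, 94]


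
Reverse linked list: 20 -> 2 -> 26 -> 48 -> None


Step 1: curr=20, set curr.next=prev(None) | reversed so far: 20
Step 2: curr=2, set curr.next=prev(20) | reversed so far: 2 -> 20
Step 3: curr=26, set curr.next=prev(2) | reversed so far: 26 -> 2 -> 20
Step 4: curr=48, set curr.next=prev(26) | reversed so far: 48 -> 26 -> 2 -> 20

48 -> 26 -> 2 -> 20 -> None


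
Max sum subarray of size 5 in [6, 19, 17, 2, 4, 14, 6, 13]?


[0:5]: 48
[1:6]: 56
[2:7]: 43
[3:8]: 39

Max: 56 at [1:6]


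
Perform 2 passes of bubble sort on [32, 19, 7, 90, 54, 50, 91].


Initial: [32, 19, 7, 90, 54, 50, 91]
Pass 1: [19, 7, 32, 54, 50, 90, 91] (4 swaps)
Pass 2: [7, 19, 32, 50, 54, 90, 91] (2 swaps)

After 2 passes: [7, 19, 32, 50, 54, 90, 91]


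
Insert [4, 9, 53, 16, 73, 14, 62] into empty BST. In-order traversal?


Insert 4: root
Insert 9: R from 4
Insert 53: R from 4 -> R from 9
Insert 16: R from 4 -> R from 9 -> L from 53
Insert 73: R from 4 -> R from 9 -> R from 53
Insert 14: R from 4 -> R from 9 -> L from 53 -> L from 16
Insert 62: R from 4 -> R from 9 -> R from 53 -> L from 73

In-order: [4, 9, 14, 16, 53, 62, 73]


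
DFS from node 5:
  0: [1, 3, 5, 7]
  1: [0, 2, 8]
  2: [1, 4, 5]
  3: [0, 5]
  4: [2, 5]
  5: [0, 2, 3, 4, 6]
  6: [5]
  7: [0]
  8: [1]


Visit 5, push [6, 4, 3, 2, 0]
Visit 0, push [7, 3, 1]
Visit 1, push [8, 2]
Visit 2, push [4]
Visit 4, push []
Visit 8, push []
Visit 3, push []
Visit 7, push []
Visit 6, push []

DFS order: [5, 0, 1, 2, 4, 8, 3, 7, 6]


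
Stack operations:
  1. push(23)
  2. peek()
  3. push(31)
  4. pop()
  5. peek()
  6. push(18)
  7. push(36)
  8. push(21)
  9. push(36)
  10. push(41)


push(23) -> [23]
peek()->23
push(31) -> [23, 31]
pop()->31, [23]
peek()->23
push(18) -> [23, 18]
push(36) -> [23, 18, 36]
push(21) -> [23, 18, 36, 21]
push(36) -> [23, 18, 36, 21, 36]
push(41) -> [23, 18, 36, 21, 36, 41]

Final stack: [23, 18, 36, 21, 36, 41]


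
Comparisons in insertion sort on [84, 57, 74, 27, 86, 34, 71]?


Algorithm: insertion sort
Input: [84, 57, 74, 27, 86, 34, 71]
Sorted: [27, 34, 57, 71, 74, 84, 86]

16


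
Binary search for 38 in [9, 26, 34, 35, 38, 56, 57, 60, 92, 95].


Step 1: lo=0, hi=9, mid=4, val=38

Found at index 4


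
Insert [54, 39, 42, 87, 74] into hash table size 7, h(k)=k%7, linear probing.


Insert 54: h=5 -> slot 5
Insert 39: h=4 -> slot 4
Insert 42: h=0 -> slot 0
Insert 87: h=3 -> slot 3
Insert 74: h=4, 2 probes -> slot 6

Table: [42, None, None, 87, 39, 54, 74]


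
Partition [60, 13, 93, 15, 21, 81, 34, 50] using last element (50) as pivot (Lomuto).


Pivot: 50
  13 <= 50: swap -> [13, 60, 93, 15, 21, 81, 34, 50]
  15 <= 50: swap -> [13, 15, 93, 60, 21, 81, 34, 50]
  21 <= 50: swap -> [13, 15, 21, 60, 93, 81, 34, 50]
  34 <= 50: swap -> [13, 15, 21, 34, 93, 81, 60, 50]
Place pivot at 4: [13, 15, 21, 34, 50, 81, 60, 93]

Partitioned: [13, 15, 21, 34, 50, 81, 60, 93]


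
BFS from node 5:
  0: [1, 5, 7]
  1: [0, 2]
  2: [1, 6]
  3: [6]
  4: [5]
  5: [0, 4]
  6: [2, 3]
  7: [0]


Visit 5, enqueue [0, 4]
Visit 0, enqueue [1, 7]
Visit 4, enqueue []
Visit 1, enqueue [2]
Visit 7, enqueue []
Visit 2, enqueue [6]
Visit 6, enqueue [3]
Visit 3, enqueue []

BFS order: [5, 0, 4, 1, 7, 2, 6, 3]


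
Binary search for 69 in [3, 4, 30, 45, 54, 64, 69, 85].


Step 1: lo=0, hi=7, mid=3, val=45
Step 2: lo=4, hi=7, mid=5, val=64
Step 3: lo=6, hi=7, mid=6, val=69

Found at index 6


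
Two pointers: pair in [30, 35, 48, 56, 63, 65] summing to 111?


lo=0(30)+hi=5(65)=95
lo=1(35)+hi=5(65)=100
lo=2(48)+hi=5(65)=113
lo=2(48)+hi=4(63)=111

Yes: 48+63=111


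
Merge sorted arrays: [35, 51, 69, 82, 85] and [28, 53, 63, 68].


Take 28 from B
Take 35 from A
Take 51 from A
Take 53 from B
Take 63 from B
Take 68 from B

Merged: [28, 35, 51, 53, 63, 68, 69, 82, 85]


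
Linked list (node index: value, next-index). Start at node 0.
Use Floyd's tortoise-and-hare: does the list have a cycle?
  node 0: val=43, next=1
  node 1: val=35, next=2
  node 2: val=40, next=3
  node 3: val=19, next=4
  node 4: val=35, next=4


Floyd's tortoise (slow, +1) and hare (fast, +2):
  init: slow=0, fast=0
  step 1: slow=1, fast=2
  step 2: slow=2, fast=4
  step 3: slow=3, fast=4
  step 4: slow=4, fast=4
  slow == fast at node 4: cycle detected

Cycle: yes


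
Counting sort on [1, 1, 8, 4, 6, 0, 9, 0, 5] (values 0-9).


Input: [1, 1, 8, 4, 6, 0, 9, 0, 5]
Counts: [2, 2, 0, 0, 1, 1, 1, 0, 1, 1]

Sorted: [0, 0, 1, 1, 4, 5, 6, 8, 9]


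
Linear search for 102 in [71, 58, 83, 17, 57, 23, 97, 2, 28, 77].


i=0: 71!=102
i=1: 58!=102
i=2: 83!=102
i=3: 17!=102
i=4: 57!=102
i=5: 23!=102
i=6: 97!=102
i=7: 2!=102
i=8: 28!=102
i=9: 77!=102

Not found, 10 comps


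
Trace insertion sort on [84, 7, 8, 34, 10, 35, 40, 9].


Initial: [84, 7, 8, 34, 10, 35, 40, 9]
Insert 7: [7, 84, 8, 34, 10, 35, 40, 9]
Insert 8: [7, 8, 84, 34, 10, 35, 40, 9]
Insert 34: [7, 8, 34, 84, 10, 35, 40, 9]
Insert 10: [7, 8, 10, 34, 84, 35, 40, 9]
Insert 35: [7, 8, 10, 34, 35, 84, 40, 9]
Insert 40: [7, 8, 10, 34, 35, 40, 84, 9]
Insert 9: [7, 8, 9, 10, 34, 35, 40, 84]

Sorted: [7, 8, 9, 10, 34, 35, 40, 84]


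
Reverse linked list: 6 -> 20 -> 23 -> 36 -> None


Step 1: curr=6, set curr.next=prev(None) | reversed so far: 6
Step 2: curr=20, set curr.next=prev(6) | reversed so far: 20 -> 6
Step 3: curr=23, set curr.next=prev(20) | reversed so far: 23 -> 20 -> 6
Step 4: curr=36, set curr.next=prev(23) | reversed so far: 36 -> 23 -> 20 -> 6

36 -> 23 -> 20 -> 6 -> None


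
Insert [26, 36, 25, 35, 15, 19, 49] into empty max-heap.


Insert 26: [26]
Insert 36: [36, 26]
Insert 25: [36, 26, 25]
Insert 35: [36, 35, 25, 26]
Insert 15: [36, 35, 25, 26, 15]
Insert 19: [36, 35, 25, 26, 15, 19]
Insert 49: [49, 35, 36, 26, 15, 19, 25]

Final heap: [49, 35, 36, 26, 15, 19, 25]


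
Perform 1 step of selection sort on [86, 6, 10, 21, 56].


Initial: [86, 6, 10, 21, 56]
Step 1: min=6 at 1
  Swap: [6, 86, 10, 21, 56]

After 1 step: [6, 86, 10, 21, 56]


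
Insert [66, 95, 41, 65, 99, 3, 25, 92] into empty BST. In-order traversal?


Insert 66: root
Insert 95: R from 66
Insert 41: L from 66
Insert 65: L from 66 -> R from 41
Insert 99: R from 66 -> R from 95
Insert 3: L from 66 -> L from 41
Insert 25: L from 66 -> L from 41 -> R from 3
Insert 92: R from 66 -> L from 95

In-order: [3, 25, 41, 65, 66, 92, 95, 99]


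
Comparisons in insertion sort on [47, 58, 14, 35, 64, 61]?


Algorithm: insertion sort
Input: [47, 58, 14, 35, 64, 61]
Sorted: [14, 35, 47, 58, 61, 64]

9


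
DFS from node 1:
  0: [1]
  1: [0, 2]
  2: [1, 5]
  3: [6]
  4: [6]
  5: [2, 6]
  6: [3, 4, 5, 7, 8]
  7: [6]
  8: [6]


Visit 1, push [2, 0]
Visit 0, push []
Visit 2, push [5]
Visit 5, push [6]
Visit 6, push [8, 7, 4, 3]
Visit 3, push []
Visit 4, push []
Visit 7, push []
Visit 8, push []

DFS order: [1, 0, 2, 5, 6, 3, 4, 7, 8]


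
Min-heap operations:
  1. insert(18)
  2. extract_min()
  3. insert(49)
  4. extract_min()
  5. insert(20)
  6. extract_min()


insert(18) -> [18]
extract_min()->18, []
insert(49) -> [49]
extract_min()->49, []
insert(20) -> [20]
extract_min()->20, []

Final heap: []


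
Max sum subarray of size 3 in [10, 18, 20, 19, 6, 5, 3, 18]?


[0:3]: 48
[1:4]: 57
[2:5]: 45
[3:6]: 30
[4:7]: 14
[5:8]: 26

Max: 57 at [1:4]


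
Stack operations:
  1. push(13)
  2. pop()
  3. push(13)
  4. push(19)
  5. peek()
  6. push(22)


push(13) -> [13]
pop()->13, []
push(13) -> [13]
push(19) -> [13, 19]
peek()->19
push(22) -> [13, 19, 22]

Final stack: [13, 19, 22]


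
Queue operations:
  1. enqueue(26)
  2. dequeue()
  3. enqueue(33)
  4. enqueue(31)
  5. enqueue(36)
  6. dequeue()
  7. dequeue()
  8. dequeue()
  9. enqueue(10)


enqueue(26) -> [26]
dequeue()->26, []
enqueue(33) -> [33]
enqueue(31) -> [33, 31]
enqueue(36) -> [33, 31, 36]
dequeue()->33, [31, 36]
dequeue()->31, [36]
dequeue()->36, []
enqueue(10) -> [10]

Final queue: [10]


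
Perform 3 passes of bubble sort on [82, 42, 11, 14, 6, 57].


Initial: [82, 42, 11, 14, 6, 57]
Pass 1: [42, 11, 14, 6, 57, 82] (5 swaps)
Pass 2: [11, 14, 6, 42, 57, 82] (3 swaps)
Pass 3: [11, 6, 14, 42, 57, 82] (1 swaps)

After 3 passes: [11, 6, 14, 42, 57, 82]


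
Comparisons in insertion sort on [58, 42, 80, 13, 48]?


Algorithm: insertion sort
Input: [58, 42, 80, 13, 48]
Sorted: [13, 42, 48, 58, 80]

8


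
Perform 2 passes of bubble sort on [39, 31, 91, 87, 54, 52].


Initial: [39, 31, 91, 87, 54, 52]
Pass 1: [31, 39, 87, 54, 52, 91] (4 swaps)
Pass 2: [31, 39, 54, 52, 87, 91] (2 swaps)

After 2 passes: [31, 39, 54, 52, 87, 91]


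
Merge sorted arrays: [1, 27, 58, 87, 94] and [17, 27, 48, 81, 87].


Take 1 from A
Take 17 from B
Take 27 from A
Take 27 from B
Take 48 from B
Take 58 from A
Take 81 from B
Take 87 from A
Take 87 from B

Merged: [1, 17, 27, 27, 48, 58, 81, 87, 87, 94]


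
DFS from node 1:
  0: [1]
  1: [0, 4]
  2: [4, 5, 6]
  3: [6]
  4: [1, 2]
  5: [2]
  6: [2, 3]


Visit 1, push [4, 0]
Visit 0, push []
Visit 4, push [2]
Visit 2, push [6, 5]
Visit 5, push []
Visit 6, push [3]
Visit 3, push []

DFS order: [1, 0, 4, 2, 5, 6, 3]


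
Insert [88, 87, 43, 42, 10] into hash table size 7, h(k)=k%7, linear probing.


Insert 88: h=4 -> slot 4
Insert 87: h=3 -> slot 3
Insert 43: h=1 -> slot 1
Insert 42: h=0 -> slot 0
Insert 10: h=3, 2 probes -> slot 5

Table: [42, 43, None, 87, 88, 10, None]


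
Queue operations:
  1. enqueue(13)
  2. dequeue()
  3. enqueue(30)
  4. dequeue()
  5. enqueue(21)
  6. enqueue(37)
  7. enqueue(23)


enqueue(13) -> [13]
dequeue()->13, []
enqueue(30) -> [30]
dequeue()->30, []
enqueue(21) -> [21]
enqueue(37) -> [21, 37]
enqueue(23) -> [21, 37, 23]

Final queue: [21, 37, 23]


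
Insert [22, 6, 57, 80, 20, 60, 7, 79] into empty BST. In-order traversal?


Insert 22: root
Insert 6: L from 22
Insert 57: R from 22
Insert 80: R from 22 -> R from 57
Insert 20: L from 22 -> R from 6
Insert 60: R from 22 -> R from 57 -> L from 80
Insert 7: L from 22 -> R from 6 -> L from 20
Insert 79: R from 22 -> R from 57 -> L from 80 -> R from 60

In-order: [6, 7, 20, 22, 57, 60, 79, 80]


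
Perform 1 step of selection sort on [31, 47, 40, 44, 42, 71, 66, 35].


Initial: [31, 47, 40, 44, 42, 71, 66, 35]
Step 1: min=31 at 0
  Swap: [31, 47, 40, 44, 42, 71, 66, 35]

After 1 step: [31, 47, 40, 44, 42, 71, 66, 35]


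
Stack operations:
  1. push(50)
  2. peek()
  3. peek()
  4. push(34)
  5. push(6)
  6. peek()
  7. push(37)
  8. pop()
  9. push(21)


push(50) -> [50]
peek()->50
peek()->50
push(34) -> [50, 34]
push(6) -> [50, 34, 6]
peek()->6
push(37) -> [50, 34, 6, 37]
pop()->37, [50, 34, 6]
push(21) -> [50, 34, 6, 21]

Final stack: [50, 34, 6, 21]


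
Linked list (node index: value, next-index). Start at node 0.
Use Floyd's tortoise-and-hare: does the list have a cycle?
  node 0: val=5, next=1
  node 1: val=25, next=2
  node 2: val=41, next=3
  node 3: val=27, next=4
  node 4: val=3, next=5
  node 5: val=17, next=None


Floyd's tortoise (slow, +1) and hare (fast, +2):
  init: slow=0, fast=0
  step 1: slow=1, fast=2
  step 2: slow=2, fast=4
  step 3: fast 4->5->None, no cycle

Cycle: no


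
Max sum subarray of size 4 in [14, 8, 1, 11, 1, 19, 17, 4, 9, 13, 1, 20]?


[0:4]: 34
[1:5]: 21
[2:6]: 32
[3:7]: 48
[4:8]: 41
[5:9]: 49
[6:10]: 43
[7:11]: 27
[8:12]: 43

Max: 49 at [5:9]


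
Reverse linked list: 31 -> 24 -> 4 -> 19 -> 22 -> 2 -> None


Step 1: curr=31, set curr.next=prev(None) | reversed so far: 31
Step 2: curr=24, set curr.next=prev(31) | reversed so far: 24 -> 31
Step 3: curr=4, set curr.next=prev(24) | reversed so far: 4 -> 24 -> 31
Step 4: curr=19, set curr.next=prev(4) | reversed so far: 19 -> 4 -> 24 -> 31
Step 5: curr=22, set curr.next=prev(19) | reversed so far: 22 -> 19 -> 4 -> 24 -> 31
Step 6: curr=2, set curr.next=prev(22) | reversed so far: 2 -> 22 -> 19 -> 4 -> 24 -> 31

2 -> 22 -> 19 -> 4 -> 24 -> 31 -> None


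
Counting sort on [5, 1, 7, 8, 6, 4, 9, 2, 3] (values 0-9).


Input: [5, 1, 7, 8, 6, 4, 9, 2, 3]
Counts: [0, 1, 1, 1, 1, 1, 1, 1, 1, 1]

Sorted: [1, 2, 3, 4, 5, 6, 7, 8, 9]


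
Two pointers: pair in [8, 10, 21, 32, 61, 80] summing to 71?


lo=0(8)+hi=5(80)=88
lo=0(8)+hi=4(61)=69
lo=1(10)+hi=4(61)=71

Yes: 10+61=71


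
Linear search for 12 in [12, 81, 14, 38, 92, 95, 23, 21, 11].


i=0: 12==12 found!

Found at 0, 1 comps


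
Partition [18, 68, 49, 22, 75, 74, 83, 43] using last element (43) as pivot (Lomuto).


Pivot: 43
  18 <= 43: advance i (no swap)
  22 <= 43: swap -> [18, 22, 49, 68, 75, 74, 83, 43]
Place pivot at 2: [18, 22, 43, 68, 75, 74, 83, 49]

Partitioned: [18, 22, 43, 68, 75, 74, 83, 49]


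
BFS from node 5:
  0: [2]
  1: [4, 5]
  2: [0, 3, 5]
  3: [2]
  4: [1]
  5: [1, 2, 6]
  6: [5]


Visit 5, enqueue [1, 2, 6]
Visit 1, enqueue [4]
Visit 2, enqueue [0, 3]
Visit 6, enqueue []
Visit 4, enqueue []
Visit 0, enqueue []
Visit 3, enqueue []

BFS order: [5, 1, 2, 6, 4, 0, 3]


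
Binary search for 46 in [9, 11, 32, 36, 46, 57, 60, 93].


Step 1: lo=0, hi=7, mid=3, val=36
Step 2: lo=4, hi=7, mid=5, val=57
Step 3: lo=4, hi=4, mid=4, val=46

Found at index 4


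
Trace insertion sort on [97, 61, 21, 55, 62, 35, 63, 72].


Initial: [97, 61, 21, 55, 62, 35, 63, 72]
Insert 61: [61, 97, 21, 55, 62, 35, 63, 72]
Insert 21: [21, 61, 97, 55, 62, 35, 63, 72]
Insert 55: [21, 55, 61, 97, 62, 35, 63, 72]
Insert 62: [21, 55, 61, 62, 97, 35, 63, 72]
Insert 35: [21, 35, 55, 61, 62, 97, 63, 72]
Insert 63: [21, 35, 55, 61, 62, 63, 97, 72]
Insert 72: [21, 35, 55, 61, 62, 63, 72, 97]

Sorted: [21, 35, 55, 61, 62, 63, 72, 97]


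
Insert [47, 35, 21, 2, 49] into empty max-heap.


Insert 47: [47]
Insert 35: [47, 35]
Insert 21: [47, 35, 21]
Insert 2: [47, 35, 21, 2]
Insert 49: [49, 47, 21, 2, 35]

Final heap: [49, 47, 21, 2, 35]


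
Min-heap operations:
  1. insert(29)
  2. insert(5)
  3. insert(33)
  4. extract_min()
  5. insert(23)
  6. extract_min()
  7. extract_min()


insert(29) -> [29]
insert(5) -> [5, 29]
insert(33) -> [5, 29, 33]
extract_min()->5, [29, 33]
insert(23) -> [23, 33, 29]
extract_min()->23, [29, 33]
extract_min()->29, [33]

Final heap: [33]


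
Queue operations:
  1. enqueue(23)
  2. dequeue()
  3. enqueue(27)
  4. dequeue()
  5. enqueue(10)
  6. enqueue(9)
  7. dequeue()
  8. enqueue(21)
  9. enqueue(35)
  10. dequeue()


enqueue(23) -> [23]
dequeue()->23, []
enqueue(27) -> [27]
dequeue()->27, []
enqueue(10) -> [10]
enqueue(9) -> [10, 9]
dequeue()->10, [9]
enqueue(21) -> [9, 21]
enqueue(35) -> [9, 21, 35]
dequeue()->9, [21, 35]

Final queue: [21, 35]


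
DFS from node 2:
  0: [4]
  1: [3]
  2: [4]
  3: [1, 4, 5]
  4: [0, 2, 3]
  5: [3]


Visit 2, push [4]
Visit 4, push [3, 0]
Visit 0, push []
Visit 3, push [5, 1]
Visit 1, push []
Visit 5, push []

DFS order: [2, 4, 0, 3, 1, 5]


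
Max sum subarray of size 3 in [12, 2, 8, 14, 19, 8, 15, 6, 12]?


[0:3]: 22
[1:4]: 24
[2:5]: 41
[3:6]: 41
[4:7]: 42
[5:8]: 29
[6:9]: 33

Max: 42 at [4:7]


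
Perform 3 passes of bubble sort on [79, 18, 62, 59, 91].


Initial: [79, 18, 62, 59, 91]
Pass 1: [18, 62, 59, 79, 91] (3 swaps)
Pass 2: [18, 59, 62, 79, 91] (1 swaps)
Pass 3: [18, 59, 62, 79, 91] (0 swaps)

After 3 passes: [18, 59, 62, 79, 91]


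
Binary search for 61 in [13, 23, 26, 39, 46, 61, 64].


Step 1: lo=0, hi=6, mid=3, val=39
Step 2: lo=4, hi=6, mid=5, val=61

Found at index 5


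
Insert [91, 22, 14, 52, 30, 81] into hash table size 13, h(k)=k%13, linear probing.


Insert 91: h=0 -> slot 0
Insert 22: h=9 -> slot 9
Insert 14: h=1 -> slot 1
Insert 52: h=0, 2 probes -> slot 2
Insert 30: h=4 -> slot 4
Insert 81: h=3 -> slot 3

Table: [91, 14, 52, 81, 30, None, None, None, None, 22, None, None, None]


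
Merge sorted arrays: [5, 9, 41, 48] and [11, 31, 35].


Take 5 from A
Take 9 from A
Take 11 from B
Take 31 from B
Take 35 from B

Merged: [5, 9, 11, 31, 35, 41, 48]


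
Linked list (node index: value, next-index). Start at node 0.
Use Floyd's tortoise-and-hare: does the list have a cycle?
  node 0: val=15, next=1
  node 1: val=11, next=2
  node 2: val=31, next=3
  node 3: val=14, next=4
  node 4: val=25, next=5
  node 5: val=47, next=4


Floyd's tortoise (slow, +1) and hare (fast, +2):
  init: slow=0, fast=0
  step 1: slow=1, fast=2
  step 2: slow=2, fast=4
  step 3: slow=3, fast=4
  step 4: slow=4, fast=4
  slow == fast at node 4: cycle detected

Cycle: yes


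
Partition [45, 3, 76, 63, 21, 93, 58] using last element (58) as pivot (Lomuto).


Pivot: 58
  45 <= 58: advance i (no swap)
  3 <= 58: advance i (no swap)
  21 <= 58: swap -> [45, 3, 21, 63, 76, 93, 58]
Place pivot at 3: [45, 3, 21, 58, 76, 93, 63]

Partitioned: [45, 3, 21, 58, 76, 93, 63]


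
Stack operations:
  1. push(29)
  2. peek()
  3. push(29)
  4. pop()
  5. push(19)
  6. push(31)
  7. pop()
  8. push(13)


push(29) -> [29]
peek()->29
push(29) -> [29, 29]
pop()->29, [29]
push(19) -> [29, 19]
push(31) -> [29, 19, 31]
pop()->31, [29, 19]
push(13) -> [29, 19, 13]

Final stack: [29, 19, 13]


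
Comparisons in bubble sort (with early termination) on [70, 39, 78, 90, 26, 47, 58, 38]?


Algorithm: bubble sort (with early termination)
Input: [70, 39, 78, 90, 26, 47, 58, 38]
Sorted: [26, 38, 39, 47, 58, 70, 78, 90]

28


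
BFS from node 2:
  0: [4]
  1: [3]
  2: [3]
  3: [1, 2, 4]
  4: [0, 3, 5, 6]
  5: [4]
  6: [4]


Visit 2, enqueue [3]
Visit 3, enqueue [1, 4]
Visit 1, enqueue []
Visit 4, enqueue [0, 5, 6]
Visit 0, enqueue []
Visit 5, enqueue []
Visit 6, enqueue []

BFS order: [2, 3, 1, 4, 0, 5, 6]


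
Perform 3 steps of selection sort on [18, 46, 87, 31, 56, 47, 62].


Initial: [18, 46, 87, 31, 56, 47, 62]
Step 1: min=18 at 0
  Swap: [18, 46, 87, 31, 56, 47, 62]
Step 2: min=31 at 3
  Swap: [18, 31, 87, 46, 56, 47, 62]
Step 3: min=46 at 3
  Swap: [18, 31, 46, 87, 56, 47, 62]

After 3 steps: [18, 31, 46, 87, 56, 47, 62]


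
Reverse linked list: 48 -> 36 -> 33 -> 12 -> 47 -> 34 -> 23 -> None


Step 1: curr=48, set curr.next=prev(None) | reversed so far: 48
Step 2: curr=36, set curr.next=prev(48) | reversed so far: 36 -> 48
Step 3: curr=33, set curr.next=prev(36) | reversed so far: 33 -> 36 -> 48
Step 4: curr=12, set curr.next=prev(33) | reversed so far: 12 -> 33 -> 36 -> 48
Step 5: curr=47, set curr.next=prev(12) | reversed so far: 47 -> 12 -> 33 -> 36 -> 48
Step 6: curr=34, set curr.next=prev(47) | reversed so far: 34 -> 47 -> 12 -> 33 -> 36 -> 48
Step 7: curr=23, set curr.next=prev(34) | reversed so far: 23 -> 34 -> 47 -> 12 -> 33 -> 36 -> 48

23 -> 34 -> 47 -> 12 -> 33 -> 36 -> 48 -> None


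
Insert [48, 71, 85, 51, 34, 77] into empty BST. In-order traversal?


Insert 48: root
Insert 71: R from 48
Insert 85: R from 48 -> R from 71
Insert 51: R from 48 -> L from 71
Insert 34: L from 48
Insert 77: R from 48 -> R from 71 -> L from 85

In-order: [34, 48, 51, 71, 77, 85]


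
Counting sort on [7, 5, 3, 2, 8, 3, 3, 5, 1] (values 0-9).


Input: [7, 5, 3, 2, 8, 3, 3, 5, 1]
Counts: [0, 1, 1, 3, 0, 2, 0, 1, 1, 0]

Sorted: [1, 2, 3, 3, 3, 5, 5, 7, 8]


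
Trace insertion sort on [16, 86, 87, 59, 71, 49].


Initial: [16, 86, 87, 59, 71, 49]
Insert 86: [16, 86, 87, 59, 71, 49]
Insert 87: [16, 86, 87, 59, 71, 49]
Insert 59: [16, 59, 86, 87, 71, 49]
Insert 71: [16, 59, 71, 86, 87, 49]
Insert 49: [16, 49, 59, 71, 86, 87]

Sorted: [16, 49, 59, 71, 86, 87]


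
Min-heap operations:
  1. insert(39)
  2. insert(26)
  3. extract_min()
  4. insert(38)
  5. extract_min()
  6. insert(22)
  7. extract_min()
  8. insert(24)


insert(39) -> [39]
insert(26) -> [26, 39]
extract_min()->26, [39]
insert(38) -> [38, 39]
extract_min()->38, [39]
insert(22) -> [22, 39]
extract_min()->22, [39]
insert(24) -> [24, 39]

Final heap: [24, 39]


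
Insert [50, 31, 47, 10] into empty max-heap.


Insert 50: [50]
Insert 31: [50, 31]
Insert 47: [50, 31, 47]
Insert 10: [50, 31, 47, 10]

Final heap: [50, 31, 47, 10]


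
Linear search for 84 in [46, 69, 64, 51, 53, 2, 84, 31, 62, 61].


i=0: 46!=84
i=1: 69!=84
i=2: 64!=84
i=3: 51!=84
i=4: 53!=84
i=5: 2!=84
i=6: 84==84 found!

Found at 6, 7 comps


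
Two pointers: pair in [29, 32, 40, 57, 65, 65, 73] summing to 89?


lo=0(29)+hi=6(73)=102
lo=0(29)+hi=5(65)=94
lo=0(29)+hi=4(65)=94
lo=0(29)+hi=3(57)=86
lo=1(32)+hi=3(57)=89

Yes: 32+57=89


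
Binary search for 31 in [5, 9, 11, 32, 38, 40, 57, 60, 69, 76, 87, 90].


Step 1: lo=0, hi=11, mid=5, val=40
Step 2: lo=0, hi=4, mid=2, val=11
Step 3: lo=3, hi=4, mid=3, val=32

Not found


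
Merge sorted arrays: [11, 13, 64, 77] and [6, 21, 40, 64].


Take 6 from B
Take 11 from A
Take 13 from A
Take 21 from B
Take 40 from B
Take 64 from A
Take 64 from B

Merged: [6, 11, 13, 21, 40, 64, 64, 77]


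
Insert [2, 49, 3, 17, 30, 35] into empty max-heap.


Insert 2: [2]
Insert 49: [49, 2]
Insert 3: [49, 2, 3]
Insert 17: [49, 17, 3, 2]
Insert 30: [49, 30, 3, 2, 17]
Insert 35: [49, 30, 35, 2, 17, 3]

Final heap: [49, 30, 35, 2, 17, 3]


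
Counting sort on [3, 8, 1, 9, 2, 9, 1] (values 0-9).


Input: [3, 8, 1, 9, 2, 9, 1]
Counts: [0, 2, 1, 1, 0, 0, 0, 0, 1, 2]

Sorted: [1, 1, 2, 3, 8, 9, 9]


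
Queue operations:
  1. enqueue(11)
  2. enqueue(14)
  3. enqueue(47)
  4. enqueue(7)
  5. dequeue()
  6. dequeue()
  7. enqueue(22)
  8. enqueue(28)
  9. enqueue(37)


enqueue(11) -> [11]
enqueue(14) -> [11, 14]
enqueue(47) -> [11, 14, 47]
enqueue(7) -> [11, 14, 47, 7]
dequeue()->11, [14, 47, 7]
dequeue()->14, [47, 7]
enqueue(22) -> [47, 7, 22]
enqueue(28) -> [47, 7, 22, 28]
enqueue(37) -> [47, 7, 22, 28, 37]

Final queue: [47, 7, 22, 28, 37]


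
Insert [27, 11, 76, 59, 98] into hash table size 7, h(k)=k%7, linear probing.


Insert 27: h=6 -> slot 6
Insert 11: h=4 -> slot 4
Insert 76: h=6, 1 probes -> slot 0
Insert 59: h=3 -> slot 3
Insert 98: h=0, 1 probes -> slot 1

Table: [76, 98, None, 59, 11, None, 27]


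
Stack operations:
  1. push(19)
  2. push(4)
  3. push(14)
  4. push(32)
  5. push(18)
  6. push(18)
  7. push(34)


push(19) -> [19]
push(4) -> [19, 4]
push(14) -> [19, 4, 14]
push(32) -> [19, 4, 14, 32]
push(18) -> [19, 4, 14, 32, 18]
push(18) -> [19, 4, 14, 32, 18, 18]
push(34) -> [19, 4, 14, 32, 18, 18, 34]

Final stack: [19, 4, 14, 32, 18, 18, 34]


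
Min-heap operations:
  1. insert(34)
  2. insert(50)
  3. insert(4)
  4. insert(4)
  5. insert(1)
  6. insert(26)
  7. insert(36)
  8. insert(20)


insert(34) -> [34]
insert(50) -> [34, 50]
insert(4) -> [4, 50, 34]
insert(4) -> [4, 4, 34, 50]
insert(1) -> [1, 4, 34, 50, 4]
insert(26) -> [1, 4, 26, 50, 4, 34]
insert(36) -> [1, 4, 26, 50, 4, 34, 36]
insert(20) -> [1, 4, 26, 20, 4, 34, 36, 50]

Final heap: [1, 4, 26, 20, 4, 34, 36, 50]


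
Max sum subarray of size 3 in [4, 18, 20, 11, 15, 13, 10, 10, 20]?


[0:3]: 42
[1:4]: 49
[2:5]: 46
[3:6]: 39
[4:7]: 38
[5:8]: 33
[6:9]: 40

Max: 49 at [1:4]


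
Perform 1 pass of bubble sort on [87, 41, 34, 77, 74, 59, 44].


Initial: [87, 41, 34, 77, 74, 59, 44]
Pass 1: [41, 34, 77, 74, 59, 44, 87] (6 swaps)

After 1 pass: [41, 34, 77, 74, 59, 44, 87]


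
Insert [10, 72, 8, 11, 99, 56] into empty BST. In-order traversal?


Insert 10: root
Insert 72: R from 10
Insert 8: L from 10
Insert 11: R from 10 -> L from 72
Insert 99: R from 10 -> R from 72
Insert 56: R from 10 -> L from 72 -> R from 11

In-order: [8, 10, 11, 56, 72, 99]


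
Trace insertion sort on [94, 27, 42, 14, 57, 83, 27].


Initial: [94, 27, 42, 14, 57, 83, 27]
Insert 27: [27, 94, 42, 14, 57, 83, 27]
Insert 42: [27, 42, 94, 14, 57, 83, 27]
Insert 14: [14, 27, 42, 94, 57, 83, 27]
Insert 57: [14, 27, 42, 57, 94, 83, 27]
Insert 83: [14, 27, 42, 57, 83, 94, 27]
Insert 27: [14, 27, 27, 42, 57, 83, 94]

Sorted: [14, 27, 27, 42, 57, 83, 94]


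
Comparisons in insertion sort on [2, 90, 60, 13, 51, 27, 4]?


Algorithm: insertion sort
Input: [2, 90, 60, 13, 51, 27, 4]
Sorted: [2, 4, 13, 27, 51, 60, 90]

19


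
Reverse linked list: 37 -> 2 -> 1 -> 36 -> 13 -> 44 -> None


Step 1: curr=37, set curr.next=prev(None) | reversed so far: 37
Step 2: curr=2, set curr.next=prev(37) | reversed so far: 2 -> 37
Step 3: curr=1, set curr.next=prev(2) | reversed so far: 1 -> 2 -> 37
Step 4: curr=36, set curr.next=prev(1) | reversed so far: 36 -> 1 -> 2 -> 37
Step 5: curr=13, set curr.next=prev(36) | reversed so far: 13 -> 36 -> 1 -> 2 -> 37
Step 6: curr=44, set curr.next=prev(13) | reversed so far: 44 -> 13 -> 36 -> 1 -> 2 -> 37

44 -> 13 -> 36 -> 1 -> 2 -> 37 -> None


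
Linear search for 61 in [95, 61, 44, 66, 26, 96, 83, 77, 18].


i=0: 95!=61
i=1: 61==61 found!

Found at 1, 2 comps


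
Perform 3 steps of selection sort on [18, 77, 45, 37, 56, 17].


Initial: [18, 77, 45, 37, 56, 17]
Step 1: min=17 at 5
  Swap: [17, 77, 45, 37, 56, 18]
Step 2: min=18 at 5
  Swap: [17, 18, 45, 37, 56, 77]
Step 3: min=37 at 3
  Swap: [17, 18, 37, 45, 56, 77]

After 3 steps: [17, 18, 37, 45, 56, 77]


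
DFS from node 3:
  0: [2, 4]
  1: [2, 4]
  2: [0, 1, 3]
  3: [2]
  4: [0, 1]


Visit 3, push [2]
Visit 2, push [1, 0]
Visit 0, push [4]
Visit 4, push [1]
Visit 1, push []

DFS order: [3, 2, 0, 4, 1]


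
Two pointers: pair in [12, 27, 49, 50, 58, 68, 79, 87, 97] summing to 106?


lo=0(12)+hi=8(97)=109
lo=0(12)+hi=7(87)=99
lo=1(27)+hi=7(87)=114
lo=1(27)+hi=6(79)=106

Yes: 27+79=106


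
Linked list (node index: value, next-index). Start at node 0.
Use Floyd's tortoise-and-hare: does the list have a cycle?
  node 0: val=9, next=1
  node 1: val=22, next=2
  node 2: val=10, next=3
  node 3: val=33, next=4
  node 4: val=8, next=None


Floyd's tortoise (slow, +1) and hare (fast, +2):
  init: slow=0, fast=0
  step 1: slow=1, fast=2
  step 2: slow=2, fast=4
  step 3: fast -> None, no cycle

Cycle: no


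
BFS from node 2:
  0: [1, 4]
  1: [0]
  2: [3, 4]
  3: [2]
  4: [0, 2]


Visit 2, enqueue [3, 4]
Visit 3, enqueue []
Visit 4, enqueue [0]
Visit 0, enqueue [1]
Visit 1, enqueue []

BFS order: [2, 3, 4, 0, 1]


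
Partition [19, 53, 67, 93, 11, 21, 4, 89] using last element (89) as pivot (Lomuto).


Pivot: 89
  19 <= 89: advance i (no swap)
  53 <= 89: advance i (no swap)
  67 <= 89: advance i (no swap)
  11 <= 89: swap -> [19, 53, 67, 11, 93, 21, 4, 89]
  21 <= 89: swap -> [19, 53, 67, 11, 21, 93, 4, 89]
  4 <= 89: swap -> [19, 53, 67, 11, 21, 4, 93, 89]
Place pivot at 6: [19, 53, 67, 11, 21, 4, 89, 93]

Partitioned: [19, 53, 67, 11, 21, 4, 89, 93]


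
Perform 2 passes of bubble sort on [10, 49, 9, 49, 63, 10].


Initial: [10, 49, 9, 49, 63, 10]
Pass 1: [10, 9, 49, 49, 10, 63] (2 swaps)
Pass 2: [9, 10, 49, 10, 49, 63] (2 swaps)

After 2 passes: [9, 10, 49, 10, 49, 63]


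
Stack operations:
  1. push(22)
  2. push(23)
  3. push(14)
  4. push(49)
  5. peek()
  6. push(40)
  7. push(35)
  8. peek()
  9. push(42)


push(22) -> [22]
push(23) -> [22, 23]
push(14) -> [22, 23, 14]
push(49) -> [22, 23, 14, 49]
peek()->49
push(40) -> [22, 23, 14, 49, 40]
push(35) -> [22, 23, 14, 49, 40, 35]
peek()->35
push(42) -> [22, 23, 14, 49, 40, 35, 42]

Final stack: [22, 23, 14, 49, 40, 35, 42]


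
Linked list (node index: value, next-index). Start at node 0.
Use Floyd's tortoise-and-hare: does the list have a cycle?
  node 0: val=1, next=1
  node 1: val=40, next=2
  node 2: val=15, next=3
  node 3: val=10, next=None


Floyd's tortoise (slow, +1) and hare (fast, +2):
  init: slow=0, fast=0
  step 1: slow=1, fast=2
  step 2: fast 2->3->None, no cycle

Cycle: no


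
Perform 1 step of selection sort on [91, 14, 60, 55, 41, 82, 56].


Initial: [91, 14, 60, 55, 41, 82, 56]
Step 1: min=14 at 1
  Swap: [14, 91, 60, 55, 41, 82, 56]

After 1 step: [14, 91, 60, 55, 41, 82, 56]


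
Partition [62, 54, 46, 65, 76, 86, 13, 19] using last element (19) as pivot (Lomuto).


Pivot: 19
  13 <= 19: swap -> [13, 54, 46, 65, 76, 86, 62, 19]
Place pivot at 1: [13, 19, 46, 65, 76, 86, 62, 54]

Partitioned: [13, 19, 46, 65, 76, 86, 62, 54]


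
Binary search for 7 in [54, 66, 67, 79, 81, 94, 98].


Step 1: lo=0, hi=6, mid=3, val=79
Step 2: lo=0, hi=2, mid=1, val=66
Step 3: lo=0, hi=0, mid=0, val=54

Not found


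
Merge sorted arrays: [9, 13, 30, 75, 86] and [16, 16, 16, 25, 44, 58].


Take 9 from A
Take 13 from A
Take 16 from B
Take 16 from B
Take 16 from B
Take 25 from B
Take 30 from A
Take 44 from B
Take 58 from B

Merged: [9, 13, 16, 16, 16, 25, 30, 44, 58, 75, 86]


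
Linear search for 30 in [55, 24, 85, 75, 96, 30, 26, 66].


i=0: 55!=30
i=1: 24!=30
i=2: 85!=30
i=3: 75!=30
i=4: 96!=30
i=5: 30==30 found!

Found at 5, 6 comps


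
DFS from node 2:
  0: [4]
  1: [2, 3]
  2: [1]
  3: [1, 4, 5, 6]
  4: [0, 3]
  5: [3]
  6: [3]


Visit 2, push [1]
Visit 1, push [3]
Visit 3, push [6, 5, 4]
Visit 4, push [0]
Visit 0, push []
Visit 5, push []
Visit 6, push []

DFS order: [2, 1, 3, 4, 0, 5, 6]


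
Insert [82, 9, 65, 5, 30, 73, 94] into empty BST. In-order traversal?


Insert 82: root
Insert 9: L from 82
Insert 65: L from 82 -> R from 9
Insert 5: L from 82 -> L from 9
Insert 30: L from 82 -> R from 9 -> L from 65
Insert 73: L from 82 -> R from 9 -> R from 65
Insert 94: R from 82

In-order: [5, 9, 30, 65, 73, 82, 94]


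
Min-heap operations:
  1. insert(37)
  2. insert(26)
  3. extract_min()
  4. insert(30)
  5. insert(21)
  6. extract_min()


insert(37) -> [37]
insert(26) -> [26, 37]
extract_min()->26, [37]
insert(30) -> [30, 37]
insert(21) -> [21, 37, 30]
extract_min()->21, [30, 37]

Final heap: [30, 37]


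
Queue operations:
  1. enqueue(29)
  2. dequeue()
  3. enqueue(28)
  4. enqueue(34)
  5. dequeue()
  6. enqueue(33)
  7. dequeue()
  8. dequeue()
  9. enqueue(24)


enqueue(29) -> [29]
dequeue()->29, []
enqueue(28) -> [28]
enqueue(34) -> [28, 34]
dequeue()->28, [34]
enqueue(33) -> [34, 33]
dequeue()->34, [33]
dequeue()->33, []
enqueue(24) -> [24]

Final queue: [24]


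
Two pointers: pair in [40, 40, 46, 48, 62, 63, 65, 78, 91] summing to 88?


lo=0(40)+hi=8(91)=131
lo=0(40)+hi=7(78)=118
lo=0(40)+hi=6(65)=105
lo=0(40)+hi=5(63)=103
lo=0(40)+hi=4(62)=102
lo=0(40)+hi=3(48)=88

Yes: 40+48=88


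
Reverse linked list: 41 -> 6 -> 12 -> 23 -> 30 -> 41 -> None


Step 1: curr=41, set curr.next=prev(None) | reversed so far: 41
Step 2: curr=6, set curr.next=prev(41) | reversed so far: 6 -> 41
Step 3: curr=12, set curr.next=prev(6) | reversed so far: 12 -> 6 -> 41
Step 4: curr=23, set curr.next=prev(12) | reversed so far: 23 -> 12 -> 6 -> 41
Step 5: curr=30, set curr.next=prev(23) | reversed so far: 30 -> 23 -> 12 -> 6 -> 41
Step 6: curr=41, set curr.next=prev(30) | reversed so far: 41 -> 30 -> 23 -> 12 -> 6 -> 41

41 -> 30 -> 23 -> 12 -> 6 -> 41 -> None


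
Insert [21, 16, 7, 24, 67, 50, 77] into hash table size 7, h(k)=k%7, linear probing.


Insert 21: h=0 -> slot 0
Insert 16: h=2 -> slot 2
Insert 7: h=0, 1 probes -> slot 1
Insert 24: h=3 -> slot 3
Insert 67: h=4 -> slot 4
Insert 50: h=1, 4 probes -> slot 5
Insert 77: h=0, 6 probes -> slot 6

Table: [21, 7, 16, 24, 67, 50, 77]


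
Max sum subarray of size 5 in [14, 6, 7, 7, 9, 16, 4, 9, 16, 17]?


[0:5]: 43
[1:6]: 45
[2:7]: 43
[3:8]: 45
[4:9]: 54
[5:10]: 62

Max: 62 at [5:10]


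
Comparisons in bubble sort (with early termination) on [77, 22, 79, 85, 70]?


Algorithm: bubble sort (with early termination)
Input: [77, 22, 79, 85, 70]
Sorted: [22, 70, 77, 79, 85]

10


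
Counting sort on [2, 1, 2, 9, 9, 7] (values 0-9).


Input: [2, 1, 2, 9, 9, 7]
Counts: [0, 1, 2, 0, 0, 0, 0, 1, 0, 2]

Sorted: [1, 2, 2, 7, 9, 9]


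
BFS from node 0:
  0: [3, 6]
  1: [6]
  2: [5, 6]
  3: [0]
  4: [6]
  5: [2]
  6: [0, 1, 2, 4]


Visit 0, enqueue [3, 6]
Visit 3, enqueue []
Visit 6, enqueue [1, 2, 4]
Visit 1, enqueue []
Visit 2, enqueue [5]
Visit 4, enqueue []
Visit 5, enqueue []

BFS order: [0, 3, 6, 1, 2, 4, 5]


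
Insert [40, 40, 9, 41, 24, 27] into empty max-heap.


Insert 40: [40]
Insert 40: [40, 40]
Insert 9: [40, 40, 9]
Insert 41: [41, 40, 9, 40]
Insert 24: [41, 40, 9, 40, 24]
Insert 27: [41, 40, 27, 40, 24, 9]

Final heap: [41, 40, 27, 40, 24, 9]


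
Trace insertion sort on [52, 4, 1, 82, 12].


Initial: [52, 4, 1, 82, 12]
Insert 4: [4, 52, 1, 82, 12]
Insert 1: [1, 4, 52, 82, 12]
Insert 82: [1, 4, 52, 82, 12]
Insert 12: [1, 4, 12, 52, 82]

Sorted: [1, 4, 12, 52, 82]


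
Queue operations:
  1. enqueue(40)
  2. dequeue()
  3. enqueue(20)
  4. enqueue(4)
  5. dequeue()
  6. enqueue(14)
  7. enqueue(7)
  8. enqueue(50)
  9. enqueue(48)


enqueue(40) -> [40]
dequeue()->40, []
enqueue(20) -> [20]
enqueue(4) -> [20, 4]
dequeue()->20, [4]
enqueue(14) -> [4, 14]
enqueue(7) -> [4, 14, 7]
enqueue(50) -> [4, 14, 7, 50]
enqueue(48) -> [4, 14, 7, 50, 48]

Final queue: [4, 14, 7, 50, 48]


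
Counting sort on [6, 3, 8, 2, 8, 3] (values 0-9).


Input: [6, 3, 8, 2, 8, 3]
Counts: [0, 0, 1, 2, 0, 0, 1, 0, 2, 0]

Sorted: [2, 3, 3, 6, 8, 8]


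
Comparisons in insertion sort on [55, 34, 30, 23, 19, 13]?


Algorithm: insertion sort
Input: [55, 34, 30, 23, 19, 13]
Sorted: [13, 19, 23, 30, 34, 55]

15


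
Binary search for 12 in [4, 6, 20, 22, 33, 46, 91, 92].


Step 1: lo=0, hi=7, mid=3, val=22
Step 2: lo=0, hi=2, mid=1, val=6
Step 3: lo=2, hi=2, mid=2, val=20

Not found


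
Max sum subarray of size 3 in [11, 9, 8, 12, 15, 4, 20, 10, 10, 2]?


[0:3]: 28
[1:4]: 29
[2:5]: 35
[3:6]: 31
[4:7]: 39
[5:8]: 34
[6:9]: 40
[7:10]: 22

Max: 40 at [6:9]


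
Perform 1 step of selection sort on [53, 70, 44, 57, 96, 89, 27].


Initial: [53, 70, 44, 57, 96, 89, 27]
Step 1: min=27 at 6
  Swap: [27, 70, 44, 57, 96, 89, 53]

After 1 step: [27, 70, 44, 57, 96, 89, 53]


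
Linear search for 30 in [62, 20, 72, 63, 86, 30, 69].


i=0: 62!=30
i=1: 20!=30
i=2: 72!=30
i=3: 63!=30
i=4: 86!=30
i=5: 30==30 found!

Found at 5, 6 comps


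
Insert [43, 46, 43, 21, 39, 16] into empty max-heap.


Insert 43: [43]
Insert 46: [46, 43]
Insert 43: [46, 43, 43]
Insert 21: [46, 43, 43, 21]
Insert 39: [46, 43, 43, 21, 39]
Insert 16: [46, 43, 43, 21, 39, 16]

Final heap: [46, 43, 43, 21, 39, 16]


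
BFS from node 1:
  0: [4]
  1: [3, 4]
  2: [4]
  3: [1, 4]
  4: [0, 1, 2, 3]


Visit 1, enqueue [3, 4]
Visit 3, enqueue []
Visit 4, enqueue [0, 2]
Visit 0, enqueue []
Visit 2, enqueue []

BFS order: [1, 3, 4, 0, 2]


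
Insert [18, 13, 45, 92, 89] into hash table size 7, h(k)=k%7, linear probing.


Insert 18: h=4 -> slot 4
Insert 13: h=6 -> slot 6
Insert 45: h=3 -> slot 3
Insert 92: h=1 -> slot 1
Insert 89: h=5 -> slot 5

Table: [None, 92, None, 45, 18, 89, 13]


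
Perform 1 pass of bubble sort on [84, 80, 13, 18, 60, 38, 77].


Initial: [84, 80, 13, 18, 60, 38, 77]
Pass 1: [80, 13, 18, 60, 38, 77, 84] (6 swaps)

After 1 pass: [80, 13, 18, 60, 38, 77, 84]


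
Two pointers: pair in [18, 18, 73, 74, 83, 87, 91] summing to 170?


lo=0(18)+hi=6(91)=109
lo=1(18)+hi=6(91)=109
lo=2(73)+hi=6(91)=164
lo=3(74)+hi=6(91)=165
lo=4(83)+hi=6(91)=174
lo=4(83)+hi=5(87)=170

Yes: 83+87=170


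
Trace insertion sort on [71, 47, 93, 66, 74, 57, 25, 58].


Initial: [71, 47, 93, 66, 74, 57, 25, 58]
Insert 47: [47, 71, 93, 66, 74, 57, 25, 58]
Insert 93: [47, 71, 93, 66, 74, 57, 25, 58]
Insert 66: [47, 66, 71, 93, 74, 57, 25, 58]
Insert 74: [47, 66, 71, 74, 93, 57, 25, 58]
Insert 57: [47, 57, 66, 71, 74, 93, 25, 58]
Insert 25: [25, 47, 57, 66, 71, 74, 93, 58]
Insert 58: [25, 47, 57, 58, 66, 71, 74, 93]

Sorted: [25, 47, 57, 58, 66, 71, 74, 93]


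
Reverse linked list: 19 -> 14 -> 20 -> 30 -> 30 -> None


Step 1: curr=19, set curr.next=prev(None) | reversed so far: 19
Step 2: curr=14, set curr.next=prev(19) | reversed so far: 14 -> 19
Step 3: curr=20, set curr.next=prev(14) | reversed so far: 20 -> 14 -> 19
Step 4: curr=30, set curr.next=prev(20) | reversed so far: 30 -> 20 -> 14 -> 19
Step 5: curr=30, set curr.next=prev(30) | reversed so far: 30 -> 30 -> 20 -> 14 -> 19

30 -> 30 -> 20 -> 14 -> 19 -> None


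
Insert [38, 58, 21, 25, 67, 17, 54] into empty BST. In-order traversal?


Insert 38: root
Insert 58: R from 38
Insert 21: L from 38
Insert 25: L from 38 -> R from 21
Insert 67: R from 38 -> R from 58
Insert 17: L from 38 -> L from 21
Insert 54: R from 38 -> L from 58

In-order: [17, 21, 25, 38, 54, 58, 67]


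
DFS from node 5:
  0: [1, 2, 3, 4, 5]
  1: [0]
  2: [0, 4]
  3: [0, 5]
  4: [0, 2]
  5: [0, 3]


Visit 5, push [3, 0]
Visit 0, push [4, 3, 2, 1]
Visit 1, push []
Visit 2, push [4]
Visit 4, push []
Visit 3, push []

DFS order: [5, 0, 1, 2, 4, 3]


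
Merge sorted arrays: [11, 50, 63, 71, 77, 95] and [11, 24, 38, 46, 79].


Take 11 from A
Take 11 from B
Take 24 from B
Take 38 from B
Take 46 from B
Take 50 from A
Take 63 from A
Take 71 from A
Take 77 from A
Take 79 from B

Merged: [11, 11, 24, 38, 46, 50, 63, 71, 77, 79, 95]


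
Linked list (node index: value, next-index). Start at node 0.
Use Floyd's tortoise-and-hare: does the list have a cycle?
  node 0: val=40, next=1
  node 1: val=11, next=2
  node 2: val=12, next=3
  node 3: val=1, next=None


Floyd's tortoise (slow, +1) and hare (fast, +2):
  init: slow=0, fast=0
  step 1: slow=1, fast=2
  step 2: fast 2->3->None, no cycle

Cycle: no


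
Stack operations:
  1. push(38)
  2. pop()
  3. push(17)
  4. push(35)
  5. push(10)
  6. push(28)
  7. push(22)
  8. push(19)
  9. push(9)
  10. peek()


push(38) -> [38]
pop()->38, []
push(17) -> [17]
push(35) -> [17, 35]
push(10) -> [17, 35, 10]
push(28) -> [17, 35, 10, 28]
push(22) -> [17, 35, 10, 28, 22]
push(19) -> [17, 35, 10, 28, 22, 19]
push(9) -> [17, 35, 10, 28, 22, 19, 9]
peek()->9

Final stack: [17, 35, 10, 28, 22, 19, 9]


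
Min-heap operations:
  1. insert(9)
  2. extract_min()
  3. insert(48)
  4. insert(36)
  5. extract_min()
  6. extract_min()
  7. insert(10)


insert(9) -> [9]
extract_min()->9, []
insert(48) -> [48]
insert(36) -> [36, 48]
extract_min()->36, [48]
extract_min()->48, []
insert(10) -> [10]

Final heap: [10]


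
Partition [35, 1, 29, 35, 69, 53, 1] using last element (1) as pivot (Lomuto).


Pivot: 1
  1 <= 1: swap -> [1, 35, 29, 35, 69, 53, 1]
Place pivot at 1: [1, 1, 29, 35, 69, 53, 35]

Partitioned: [1, 1, 29, 35, 69, 53, 35]


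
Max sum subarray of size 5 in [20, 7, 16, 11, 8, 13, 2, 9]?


[0:5]: 62
[1:6]: 55
[2:7]: 50
[3:8]: 43

Max: 62 at [0:5]


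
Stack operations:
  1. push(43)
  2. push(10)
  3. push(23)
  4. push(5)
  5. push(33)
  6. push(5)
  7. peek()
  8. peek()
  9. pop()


push(43) -> [43]
push(10) -> [43, 10]
push(23) -> [43, 10, 23]
push(5) -> [43, 10, 23, 5]
push(33) -> [43, 10, 23, 5, 33]
push(5) -> [43, 10, 23, 5, 33, 5]
peek()->5
peek()->5
pop()->5, [43, 10, 23, 5, 33]

Final stack: [43, 10, 23, 5, 33]


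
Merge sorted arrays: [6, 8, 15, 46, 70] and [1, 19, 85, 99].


Take 1 from B
Take 6 from A
Take 8 from A
Take 15 from A
Take 19 from B
Take 46 from A
Take 70 from A

Merged: [1, 6, 8, 15, 19, 46, 70, 85, 99]
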